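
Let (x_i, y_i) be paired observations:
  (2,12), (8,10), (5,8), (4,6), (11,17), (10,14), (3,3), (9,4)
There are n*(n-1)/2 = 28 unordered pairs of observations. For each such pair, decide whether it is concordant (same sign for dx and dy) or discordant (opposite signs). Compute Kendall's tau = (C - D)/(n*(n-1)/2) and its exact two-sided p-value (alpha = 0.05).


Step 1: Enumerate the 28 unordered pairs (i,j) with i<j and classify each by sign(x_j-x_i) * sign(y_j-y_i).
  (1,2):dx=+6,dy=-2->D; (1,3):dx=+3,dy=-4->D; (1,4):dx=+2,dy=-6->D; (1,5):dx=+9,dy=+5->C
  (1,6):dx=+8,dy=+2->C; (1,7):dx=+1,dy=-9->D; (1,8):dx=+7,dy=-8->D; (2,3):dx=-3,dy=-2->C
  (2,4):dx=-4,dy=-4->C; (2,5):dx=+3,dy=+7->C; (2,6):dx=+2,dy=+4->C; (2,7):dx=-5,dy=-7->C
  (2,8):dx=+1,dy=-6->D; (3,4):dx=-1,dy=-2->C; (3,5):dx=+6,dy=+9->C; (3,6):dx=+5,dy=+6->C
  (3,7):dx=-2,dy=-5->C; (3,8):dx=+4,dy=-4->D; (4,5):dx=+7,dy=+11->C; (4,6):dx=+6,dy=+8->C
  (4,7):dx=-1,dy=-3->C; (4,8):dx=+5,dy=-2->D; (5,6):dx=-1,dy=-3->C; (5,7):dx=-8,dy=-14->C
  (5,8):dx=-2,dy=-13->C; (6,7):dx=-7,dy=-11->C; (6,8):dx=-1,dy=-10->C; (7,8):dx=+6,dy=+1->C
Step 2: C = 20, D = 8, total pairs = 28.
Step 3: tau = (C - D)/(n(n-1)/2) = (20 - 8)/28 = 0.428571.
Step 4: Exact two-sided p-value (enumerate n! = 40320 permutations of y under H0): p = 0.178869.
Step 5: alpha = 0.05. fail to reject H0.

tau_b = 0.4286 (C=20, D=8), p = 0.178869, fail to reject H0.


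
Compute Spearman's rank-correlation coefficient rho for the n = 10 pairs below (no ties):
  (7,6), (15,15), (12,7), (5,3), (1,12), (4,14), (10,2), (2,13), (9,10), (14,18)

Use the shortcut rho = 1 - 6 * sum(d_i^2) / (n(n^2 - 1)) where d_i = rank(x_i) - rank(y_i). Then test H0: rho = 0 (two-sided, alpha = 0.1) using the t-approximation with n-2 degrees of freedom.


Step 1: Rank x and y separately (midranks; no ties here).
rank(x): 7->5, 15->10, 12->8, 5->4, 1->1, 4->3, 10->7, 2->2, 9->6, 14->9
rank(y): 6->3, 15->9, 7->4, 3->2, 12->6, 14->8, 2->1, 13->7, 10->5, 18->10
Step 2: d_i = R_x(i) - R_y(i); compute d_i^2.
  (5-3)^2=4, (10-9)^2=1, (8-4)^2=16, (4-2)^2=4, (1-6)^2=25, (3-8)^2=25, (7-1)^2=36, (2-7)^2=25, (6-5)^2=1, (9-10)^2=1
sum(d^2) = 138.
Step 3: rho = 1 - 6*138 / (10*(10^2 - 1)) = 1 - 828/990 = 0.163636.
Step 4: Under H0, t = rho * sqrt((n-2)/(1-rho^2)) = 0.4692 ~ t(8).
Step 5: Two-sided p-value from the t-distribution with 8 df = 0.651477.
Step 6: alpha = 0.1. fail to reject H0.

rho = 0.1636, p = 0.651477, fail to reject H0 at alpha = 0.1.


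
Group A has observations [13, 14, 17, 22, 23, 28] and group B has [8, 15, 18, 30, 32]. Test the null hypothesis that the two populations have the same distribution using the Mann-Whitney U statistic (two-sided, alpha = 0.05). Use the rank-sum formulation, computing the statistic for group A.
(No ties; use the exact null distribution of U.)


Step 1: Combine and sort all 11 observations; assign midranks.
sorted (value, group): (8,Y), (13,X), (14,X), (15,Y), (17,X), (18,Y), (22,X), (23,X), (28,X), (30,Y), (32,Y)
ranks: 8->1, 13->2, 14->3, 15->4, 17->5, 18->6, 22->7, 23->8, 28->9, 30->10, 32->11
Step 2: Rank sum for X: R1 = 2 + 3 + 5 + 7 + 8 + 9 = 34.
Step 3: U_X = R1 - n1(n1+1)/2 = 34 - 6*7/2 = 34 - 21 = 13.
       U_Y = n1*n2 - U_X = 30 - 13 = 17.
Step 4: No ties, so the exact null distribution of U (based on enumerating the C(11,6) = 462 equally likely rank assignments) gives the two-sided p-value.
Step 5: p-value = 0.792208; compare to alpha = 0.05. fail to reject H0.

U_X = 13, p = 0.792208, fail to reject H0 at alpha = 0.05.


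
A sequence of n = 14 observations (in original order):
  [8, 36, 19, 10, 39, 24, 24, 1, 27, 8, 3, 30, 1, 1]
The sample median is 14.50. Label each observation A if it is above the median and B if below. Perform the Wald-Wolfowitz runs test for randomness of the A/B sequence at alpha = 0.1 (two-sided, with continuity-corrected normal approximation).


Step 1: Compute median = 14.50; label A = above, B = below.
Labels in order: BAABAAABABBABB  (n_A = 7, n_B = 7)
Step 2: Count runs R = 9.
Step 3: Under H0 (random ordering), E[R] = 2*n_A*n_B/(n_A+n_B) + 1 = 2*7*7/14 + 1 = 8.0000.
        Var[R] = 2*n_A*n_B*(2*n_A*n_B - n_A - n_B) / ((n_A+n_B)^2 * (n_A+n_B-1)) = 8232/2548 = 3.2308.
        SD[R] = 1.7974.
Step 4: Continuity-corrected z = (R - 0.5 - E[R]) / SD[R] = (9 - 0.5 - 8.0000) / 1.7974 = 0.2782.
Step 5: Two-sided p-value via normal approximation = 2*(1 - Phi(|z|)) = 0.780879.
Step 6: alpha = 0.1. fail to reject H0.

R = 9, z = 0.2782, p = 0.780879, fail to reject H0.


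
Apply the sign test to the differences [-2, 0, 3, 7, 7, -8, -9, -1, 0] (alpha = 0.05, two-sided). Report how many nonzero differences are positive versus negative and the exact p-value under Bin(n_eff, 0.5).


Step 1: Discard zero differences. Original n = 9; n_eff = number of nonzero differences = 7.
Nonzero differences (with sign): -2, +3, +7, +7, -8, -9, -1
Step 2: Count signs: positive = 3, negative = 4.
Step 3: Under H0: P(positive) = 0.5, so the number of positives S ~ Bin(7, 0.5).
Step 4: Two-sided exact p-value = sum of Bin(7,0.5) probabilities at or below the observed probability = 1.000000.
Step 5: alpha = 0.05. fail to reject H0.

n_eff = 7, pos = 3, neg = 4, p = 1.000000, fail to reject H0.


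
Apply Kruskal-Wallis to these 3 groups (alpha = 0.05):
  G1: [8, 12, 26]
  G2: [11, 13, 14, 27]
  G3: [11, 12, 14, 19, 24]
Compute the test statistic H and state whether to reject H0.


Step 1: Combine all N = 12 observations and assign midranks.
sorted (value, group, rank): (8,G1,1), (11,G2,2.5), (11,G3,2.5), (12,G1,4.5), (12,G3,4.5), (13,G2,6), (14,G2,7.5), (14,G3,7.5), (19,G3,9), (24,G3,10), (26,G1,11), (27,G2,12)
Step 2: Sum ranks within each group.
R_1 = 16.5 (n_1 = 3)
R_2 = 28 (n_2 = 4)
R_3 = 33.5 (n_3 = 5)
Step 3: H = 12/(N(N+1)) * sum(R_i^2/n_i) - 3(N+1)
     = 12/(12*13) * (16.5^2/3 + 28^2/4 + 33.5^2/5) - 3*13
     = 0.076923 * 511.2 - 39
     = 0.323077.
Step 4: Ties present; correction factor C = 1 - 18/(12^3 - 12) = 0.989510. Corrected H = 0.323077 / 0.989510 = 0.326502.
Step 5: Under H0, H ~ chi^2(2); p-value = 0.849378.
Step 6: alpha = 0.05. fail to reject H0.

H = 0.3265, df = 2, p = 0.849378, fail to reject H0.


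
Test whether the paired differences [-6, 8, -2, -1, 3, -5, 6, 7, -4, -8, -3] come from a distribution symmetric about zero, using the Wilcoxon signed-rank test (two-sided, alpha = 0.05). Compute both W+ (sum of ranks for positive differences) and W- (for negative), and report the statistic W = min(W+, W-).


Step 1: Drop any zero differences (none here) and take |d_i|.
|d| = [6, 8, 2, 1, 3, 5, 6, 7, 4, 8, 3]
Step 2: Midrank |d_i| (ties get averaged ranks).
ranks: |6|->7.5, |8|->10.5, |2|->2, |1|->1, |3|->3.5, |5|->6, |6|->7.5, |7|->9, |4|->5, |8|->10.5, |3|->3.5
Step 3: Attach original signs; sum ranks with positive sign and with negative sign.
W+ = 10.5 + 3.5 + 7.5 + 9 = 30.5
W- = 7.5 + 2 + 1 + 6 + 5 + 10.5 + 3.5 = 35.5
(Check: W+ + W- = 66 should equal n(n+1)/2 = 66.)
Step 4: Test statistic W = min(W+, W-) = 30.5.
Step 5: Ties in |d|, so use the tie-corrected normal approximation.
        E[W] = n(n+1)/4 = 11*12/4 = 33.
        Tie groups: |d|=3 (t=2), |d|=6 (t=2), |d|=8 (t=2); sum(t^3 - t) = 18.
        Var[W] = n(n+1)(2n+1)/24 - sum(t^3-t)/48 = 3036/24 - 18/48 = 126.125.
        z = (W - E[W]) / sqrt(Var[W]) = (30.5 - 33) / 11.2305 = -0.2226.
        Two-sided p = 2*Phi(z) = 0.823841.
Step 6: alpha = 0.05. fail to reject H0.

W+ = 30.5, W- = 35.5, W = min = 30.5, p = 0.823841, fail to reject H0.


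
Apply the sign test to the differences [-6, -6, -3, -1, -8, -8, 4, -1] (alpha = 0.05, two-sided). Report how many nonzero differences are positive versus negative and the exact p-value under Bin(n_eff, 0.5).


Step 1: Discard zero differences. Original n = 8; n_eff = number of nonzero differences = 8.
Nonzero differences (with sign): -6, -6, -3, -1, -8, -8, +4, -1
Step 2: Count signs: positive = 1, negative = 7.
Step 3: Under H0: P(positive) = 0.5, so the number of positives S ~ Bin(8, 0.5).
Step 4: Two-sided exact p-value = sum of Bin(8,0.5) probabilities at or below the observed probability = 0.070312.
Step 5: alpha = 0.05. fail to reject H0.

n_eff = 8, pos = 1, neg = 7, p = 0.070312, fail to reject H0.


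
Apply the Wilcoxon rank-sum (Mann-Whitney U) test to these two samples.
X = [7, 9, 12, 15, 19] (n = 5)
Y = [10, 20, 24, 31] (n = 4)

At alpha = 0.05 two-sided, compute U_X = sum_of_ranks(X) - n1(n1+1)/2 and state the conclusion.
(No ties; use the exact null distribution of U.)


Step 1: Combine and sort all 9 observations; assign midranks.
sorted (value, group): (7,X), (9,X), (10,Y), (12,X), (15,X), (19,X), (20,Y), (24,Y), (31,Y)
ranks: 7->1, 9->2, 10->3, 12->4, 15->5, 19->6, 20->7, 24->8, 31->9
Step 2: Rank sum for X: R1 = 1 + 2 + 4 + 5 + 6 = 18.
Step 3: U_X = R1 - n1(n1+1)/2 = 18 - 5*6/2 = 18 - 15 = 3.
       U_Y = n1*n2 - U_X = 20 - 3 = 17.
Step 4: No ties, so the exact null distribution of U (based on enumerating the C(9,5) = 126 equally likely rank assignments) gives the two-sided p-value.
Step 5: p-value = 0.111111; compare to alpha = 0.05. fail to reject H0.

U_X = 3, p = 0.111111, fail to reject H0 at alpha = 0.05.


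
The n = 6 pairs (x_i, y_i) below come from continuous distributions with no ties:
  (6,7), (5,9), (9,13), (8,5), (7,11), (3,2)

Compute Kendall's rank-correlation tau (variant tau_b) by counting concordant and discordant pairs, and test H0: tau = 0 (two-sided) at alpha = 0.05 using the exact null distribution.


Step 1: Enumerate the 15 unordered pairs (i,j) with i<j and classify each by sign(x_j-x_i) * sign(y_j-y_i).
  (1,2):dx=-1,dy=+2->D; (1,3):dx=+3,dy=+6->C; (1,4):dx=+2,dy=-2->D; (1,5):dx=+1,dy=+4->C
  (1,6):dx=-3,dy=-5->C; (2,3):dx=+4,dy=+4->C; (2,4):dx=+3,dy=-4->D; (2,5):dx=+2,dy=+2->C
  (2,6):dx=-2,dy=-7->C; (3,4):dx=-1,dy=-8->C; (3,5):dx=-2,dy=-2->C; (3,6):dx=-6,dy=-11->C
  (4,5):dx=-1,dy=+6->D; (4,6):dx=-5,dy=-3->C; (5,6):dx=-4,dy=-9->C
Step 2: C = 11, D = 4, total pairs = 15.
Step 3: tau = (C - D)/(n(n-1)/2) = (11 - 4)/15 = 0.466667.
Step 4: Exact two-sided p-value (enumerate n! = 720 permutations of y under H0): p = 0.272222.
Step 5: alpha = 0.05. fail to reject H0.

tau_b = 0.4667 (C=11, D=4), p = 0.272222, fail to reject H0.


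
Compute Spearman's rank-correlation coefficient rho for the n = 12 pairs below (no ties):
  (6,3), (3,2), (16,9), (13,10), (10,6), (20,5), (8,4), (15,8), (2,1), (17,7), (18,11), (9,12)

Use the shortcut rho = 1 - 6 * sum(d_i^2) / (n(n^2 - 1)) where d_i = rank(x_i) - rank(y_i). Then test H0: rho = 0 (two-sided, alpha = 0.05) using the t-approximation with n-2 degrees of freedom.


Step 1: Rank x and y separately (midranks; no ties here).
rank(x): 6->3, 3->2, 16->9, 13->7, 10->6, 20->12, 8->4, 15->8, 2->1, 17->10, 18->11, 9->5
rank(y): 3->3, 2->2, 9->9, 10->10, 6->6, 5->5, 4->4, 8->8, 1->1, 7->7, 11->11, 12->12
Step 2: d_i = R_x(i) - R_y(i); compute d_i^2.
  (3-3)^2=0, (2-2)^2=0, (9-9)^2=0, (7-10)^2=9, (6-6)^2=0, (12-5)^2=49, (4-4)^2=0, (8-8)^2=0, (1-1)^2=0, (10-7)^2=9, (11-11)^2=0, (5-12)^2=49
sum(d^2) = 116.
Step 3: rho = 1 - 6*116 / (12*(12^2 - 1)) = 1 - 696/1716 = 0.594406.
Step 4: Under H0, t = rho * sqrt((n-2)/(1-rho^2)) = 2.3374 ~ t(10).
Step 5: Two-sided p-value from the t-distribution with 10 df = 0.041521.
Step 6: alpha = 0.05. reject H0.

rho = 0.5944, p = 0.041521, reject H0 at alpha = 0.05.


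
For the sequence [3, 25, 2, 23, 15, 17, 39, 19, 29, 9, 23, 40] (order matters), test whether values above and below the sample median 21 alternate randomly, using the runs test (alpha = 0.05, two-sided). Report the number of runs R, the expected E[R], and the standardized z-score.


Step 1: Compute median = 21; label A = above, B = below.
Labels in order: BABABBABABAA  (n_A = 6, n_B = 6)
Step 2: Count runs R = 10.
Step 3: Under H0 (random ordering), E[R] = 2*n_A*n_B/(n_A+n_B) + 1 = 2*6*6/12 + 1 = 7.0000.
        Var[R] = 2*n_A*n_B*(2*n_A*n_B - n_A - n_B) / ((n_A+n_B)^2 * (n_A+n_B-1)) = 4320/1584 = 2.7273.
        SD[R] = 1.6514.
Step 4: Continuity-corrected z = (R - 0.5 - E[R]) / SD[R] = (10 - 0.5 - 7.0000) / 1.6514 = 1.5138.
Step 5: Two-sided p-value via normal approximation = 2*(1 - Phi(|z|)) = 0.130070.
Step 6: alpha = 0.05. fail to reject H0.

R = 10, z = 1.5138, p = 0.130070, fail to reject H0.


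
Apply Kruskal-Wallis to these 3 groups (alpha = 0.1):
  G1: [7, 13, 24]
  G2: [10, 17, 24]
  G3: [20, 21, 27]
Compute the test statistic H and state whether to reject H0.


Step 1: Combine all N = 9 observations and assign midranks.
sorted (value, group, rank): (7,G1,1), (10,G2,2), (13,G1,3), (17,G2,4), (20,G3,5), (21,G3,6), (24,G1,7.5), (24,G2,7.5), (27,G3,9)
Step 2: Sum ranks within each group.
R_1 = 11.5 (n_1 = 3)
R_2 = 13.5 (n_2 = 3)
R_3 = 20 (n_3 = 3)
Step 3: H = 12/(N(N+1)) * sum(R_i^2/n_i) - 3(N+1)
     = 12/(9*10) * (11.5^2/3 + 13.5^2/3 + 20^2/3) - 3*10
     = 0.133333 * 238.167 - 30
     = 1.755556.
Step 4: Ties present; correction factor C = 1 - 6/(9^3 - 9) = 0.991667. Corrected H = 1.755556 / 0.991667 = 1.770308.
Step 5: Under H0, H ~ chi^2(2); p-value = 0.412651.
Step 6: alpha = 0.1. fail to reject H0.

H = 1.7703, df = 2, p = 0.412651, fail to reject H0.


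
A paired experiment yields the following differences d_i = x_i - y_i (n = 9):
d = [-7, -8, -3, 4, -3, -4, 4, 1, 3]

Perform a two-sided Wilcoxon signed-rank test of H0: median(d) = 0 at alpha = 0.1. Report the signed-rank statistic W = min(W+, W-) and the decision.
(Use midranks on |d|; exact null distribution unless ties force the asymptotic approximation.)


Step 1: Drop any zero differences (none here) and take |d_i|.
|d| = [7, 8, 3, 4, 3, 4, 4, 1, 3]
Step 2: Midrank |d_i| (ties get averaged ranks).
ranks: |7|->8, |8|->9, |3|->3, |4|->6, |3|->3, |4|->6, |4|->6, |1|->1, |3|->3
Step 3: Attach original signs; sum ranks with positive sign and with negative sign.
W+ = 6 + 6 + 1 + 3 = 16
W- = 8 + 9 + 3 + 3 + 6 = 29
(Check: W+ + W- = 45 should equal n(n+1)/2 = 45.)
Step 4: Test statistic W = min(W+, W-) = 16.
Step 5: Ties in |d|, so use the tie-corrected normal approximation.
        E[W] = n(n+1)/4 = 9*10/4 = 22.5.
        Tie groups: |d|=3 (t=3), |d|=4 (t=3); sum(t^3 - t) = 48.
        Var[W] = n(n+1)(2n+1)/24 - sum(t^3-t)/48 = 1710/24 - 48/48 = 70.25.
        z = (W - E[W]) / sqrt(Var[W]) = (16 - 22.5) / 8.3815 = -0.7755.
        Two-sided p = 2*Phi(z) = 0.438035.
Step 6: alpha = 0.1. fail to reject H0.

W+ = 16, W- = 29, W = min = 16, p = 0.438035, fail to reject H0.


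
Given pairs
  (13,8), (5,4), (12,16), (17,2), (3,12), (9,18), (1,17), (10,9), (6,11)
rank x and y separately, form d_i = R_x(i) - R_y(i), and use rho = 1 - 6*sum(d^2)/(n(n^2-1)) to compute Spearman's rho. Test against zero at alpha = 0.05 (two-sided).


Step 1: Rank x and y separately (midranks; no ties here).
rank(x): 13->8, 5->3, 12->7, 17->9, 3->2, 9->5, 1->1, 10->6, 6->4
rank(y): 8->3, 4->2, 16->7, 2->1, 12->6, 18->9, 17->8, 9->4, 11->5
Step 2: d_i = R_x(i) - R_y(i); compute d_i^2.
  (8-3)^2=25, (3-2)^2=1, (7-7)^2=0, (9-1)^2=64, (2-6)^2=16, (5-9)^2=16, (1-8)^2=49, (6-4)^2=4, (4-5)^2=1
sum(d^2) = 176.
Step 3: rho = 1 - 6*176 / (9*(9^2 - 1)) = 1 - 1056/720 = -0.466667.
Step 4: Under H0, t = rho * sqrt((n-2)/(1-rho^2)) = -1.3960 ~ t(7).
Step 5: Two-sided p-value from the t-distribution with 7 df = 0.205386.
Step 6: alpha = 0.05. fail to reject H0.

rho = -0.4667, p = 0.205386, fail to reject H0 at alpha = 0.05.


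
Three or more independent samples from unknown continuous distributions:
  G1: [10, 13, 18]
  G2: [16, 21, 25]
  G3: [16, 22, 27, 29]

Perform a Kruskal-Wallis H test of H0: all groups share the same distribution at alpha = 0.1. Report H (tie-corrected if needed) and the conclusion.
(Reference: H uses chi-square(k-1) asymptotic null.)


Step 1: Combine all N = 10 observations and assign midranks.
sorted (value, group, rank): (10,G1,1), (13,G1,2), (16,G2,3.5), (16,G3,3.5), (18,G1,5), (21,G2,6), (22,G3,7), (25,G2,8), (27,G3,9), (29,G3,10)
Step 2: Sum ranks within each group.
R_1 = 8 (n_1 = 3)
R_2 = 17.5 (n_2 = 3)
R_3 = 29.5 (n_3 = 4)
Step 3: H = 12/(N(N+1)) * sum(R_i^2/n_i) - 3(N+1)
     = 12/(10*11) * (8^2/3 + 17.5^2/3 + 29.5^2/4) - 3*11
     = 0.109091 * 340.979 - 33
     = 4.197727.
Step 4: Ties present; correction factor C = 1 - 6/(10^3 - 10) = 0.993939. Corrected H = 4.197727 / 0.993939 = 4.223323.
Step 5: Under H0, H ~ chi^2(2); p-value = 0.121037.
Step 6: alpha = 0.1. fail to reject H0.

H = 4.2233, df = 2, p = 0.121037, fail to reject H0.


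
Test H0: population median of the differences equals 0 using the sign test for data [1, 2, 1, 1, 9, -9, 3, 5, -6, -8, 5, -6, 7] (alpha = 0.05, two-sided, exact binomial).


Step 1: Discard zero differences. Original n = 13; n_eff = number of nonzero differences = 13.
Nonzero differences (with sign): +1, +2, +1, +1, +9, -9, +3, +5, -6, -8, +5, -6, +7
Step 2: Count signs: positive = 9, negative = 4.
Step 3: Under H0: P(positive) = 0.5, so the number of positives S ~ Bin(13, 0.5).
Step 4: Two-sided exact p-value = sum of Bin(13,0.5) probabilities at or below the observed probability = 0.266846.
Step 5: alpha = 0.05. fail to reject H0.

n_eff = 13, pos = 9, neg = 4, p = 0.266846, fail to reject H0.


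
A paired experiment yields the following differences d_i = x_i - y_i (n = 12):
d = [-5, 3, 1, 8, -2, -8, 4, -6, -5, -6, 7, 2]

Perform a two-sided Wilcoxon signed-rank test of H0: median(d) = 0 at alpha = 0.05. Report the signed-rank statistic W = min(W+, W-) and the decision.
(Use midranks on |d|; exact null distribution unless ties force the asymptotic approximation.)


Step 1: Drop any zero differences (none here) and take |d_i|.
|d| = [5, 3, 1, 8, 2, 8, 4, 6, 5, 6, 7, 2]
Step 2: Midrank |d_i| (ties get averaged ranks).
ranks: |5|->6.5, |3|->4, |1|->1, |8|->11.5, |2|->2.5, |8|->11.5, |4|->5, |6|->8.5, |5|->6.5, |6|->8.5, |7|->10, |2|->2.5
Step 3: Attach original signs; sum ranks with positive sign and with negative sign.
W+ = 4 + 1 + 11.5 + 5 + 10 + 2.5 = 34
W- = 6.5 + 2.5 + 11.5 + 8.5 + 6.5 + 8.5 = 44
(Check: W+ + W- = 78 should equal n(n+1)/2 = 78.)
Step 4: Test statistic W = min(W+, W-) = 34.
Step 5: Ties in |d|, so use the tie-corrected normal approximation.
        E[W] = n(n+1)/4 = 12*13/4 = 39.
        Tie groups: |d|=2 (t=2), |d|=5 (t=2), |d|=6 (t=2), |d|=8 (t=2); sum(t^3 - t) = 24.
        Var[W] = n(n+1)(2n+1)/24 - sum(t^3-t)/48 = 3900/24 - 24/48 = 162.
        z = (W - E[W]) / sqrt(Var[W]) = (34 - 39) / 12.7279 = -0.3928.
        Two-sided p = 2*Phi(z) = 0.694440.
Step 6: alpha = 0.05. fail to reject H0.

W+ = 34, W- = 44, W = min = 34, p = 0.694440, fail to reject H0.


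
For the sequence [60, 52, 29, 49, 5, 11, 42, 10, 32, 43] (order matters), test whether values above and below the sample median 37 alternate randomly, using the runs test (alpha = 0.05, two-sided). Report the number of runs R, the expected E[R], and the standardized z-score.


Step 1: Compute median = 37; label A = above, B = below.
Labels in order: AABABBABBA  (n_A = 5, n_B = 5)
Step 2: Count runs R = 7.
Step 3: Under H0 (random ordering), E[R] = 2*n_A*n_B/(n_A+n_B) + 1 = 2*5*5/10 + 1 = 6.0000.
        Var[R] = 2*n_A*n_B*(2*n_A*n_B - n_A - n_B) / ((n_A+n_B)^2 * (n_A+n_B-1)) = 2000/900 = 2.2222.
        SD[R] = 1.4907.
Step 4: Continuity-corrected z = (R - 0.5 - E[R]) / SD[R] = (7 - 0.5 - 6.0000) / 1.4907 = 0.3354.
Step 5: Two-sided p-value via normal approximation = 2*(1 - Phi(|z|)) = 0.737316.
Step 6: alpha = 0.05. fail to reject H0.

R = 7, z = 0.3354, p = 0.737316, fail to reject H0.


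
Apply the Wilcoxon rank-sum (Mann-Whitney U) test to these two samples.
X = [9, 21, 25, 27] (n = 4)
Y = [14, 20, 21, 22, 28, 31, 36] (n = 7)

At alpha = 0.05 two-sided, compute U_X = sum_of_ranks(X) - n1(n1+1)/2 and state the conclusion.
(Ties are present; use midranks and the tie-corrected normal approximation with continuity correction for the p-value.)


Step 1: Combine and sort all 11 observations; assign midranks.
sorted (value, group): (9,X), (14,Y), (20,Y), (21,X), (21,Y), (22,Y), (25,X), (27,X), (28,Y), (31,Y), (36,Y)
ranks: 9->1, 14->2, 20->3, 21->4.5, 21->4.5, 22->6, 25->7, 27->8, 28->9, 31->10, 36->11
Step 2: Rank sum for X: R1 = 1 + 4.5 + 7 + 8 = 20.5.
Step 3: U_X = R1 - n1(n1+1)/2 = 20.5 - 4*5/2 = 20.5 - 10 = 10.5.
       U_Y = n1*n2 - U_X = 28 - 10.5 = 17.5.
Step 4: Ties are present, so use the tie-corrected normal approximation (with continuity correction) for the p-value.
Step 5: p-value = 0.569872; compare to alpha = 0.05. fail to reject H0.

U_X = 10.5, p = 0.569872, fail to reject H0 at alpha = 0.05.


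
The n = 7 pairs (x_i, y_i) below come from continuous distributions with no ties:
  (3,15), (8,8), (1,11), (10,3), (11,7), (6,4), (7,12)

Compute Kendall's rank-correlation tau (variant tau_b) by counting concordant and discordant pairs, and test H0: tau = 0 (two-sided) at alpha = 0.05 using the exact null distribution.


Step 1: Enumerate the 21 unordered pairs (i,j) with i<j and classify each by sign(x_j-x_i) * sign(y_j-y_i).
  (1,2):dx=+5,dy=-7->D; (1,3):dx=-2,dy=-4->C; (1,4):dx=+7,dy=-12->D; (1,5):dx=+8,dy=-8->D
  (1,6):dx=+3,dy=-11->D; (1,7):dx=+4,dy=-3->D; (2,3):dx=-7,dy=+3->D; (2,4):dx=+2,dy=-5->D
  (2,5):dx=+3,dy=-1->D; (2,6):dx=-2,dy=-4->C; (2,7):dx=-1,dy=+4->D; (3,4):dx=+9,dy=-8->D
  (3,5):dx=+10,dy=-4->D; (3,6):dx=+5,dy=-7->D; (3,7):dx=+6,dy=+1->C; (4,5):dx=+1,dy=+4->C
  (4,6):dx=-4,dy=+1->D; (4,7):dx=-3,dy=+9->D; (5,6):dx=-5,dy=-3->C; (5,7):dx=-4,dy=+5->D
  (6,7):dx=+1,dy=+8->C
Step 2: C = 6, D = 15, total pairs = 21.
Step 3: tau = (C - D)/(n(n-1)/2) = (6 - 15)/21 = -0.428571.
Step 4: Exact two-sided p-value (enumerate n! = 5040 permutations of y under H0): p = 0.238889.
Step 5: alpha = 0.05. fail to reject H0.

tau_b = -0.4286 (C=6, D=15), p = 0.238889, fail to reject H0.


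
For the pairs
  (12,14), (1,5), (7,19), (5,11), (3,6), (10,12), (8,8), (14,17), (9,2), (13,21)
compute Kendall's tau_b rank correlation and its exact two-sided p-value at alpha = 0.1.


Step 1: Enumerate the 45 unordered pairs (i,j) with i<j and classify each by sign(x_j-x_i) * sign(y_j-y_i).
  (1,2):dx=-11,dy=-9->C; (1,3):dx=-5,dy=+5->D; (1,4):dx=-7,dy=-3->C; (1,5):dx=-9,dy=-8->C
  (1,6):dx=-2,dy=-2->C; (1,7):dx=-4,dy=-6->C; (1,8):dx=+2,dy=+3->C; (1,9):dx=-3,dy=-12->C
  (1,10):dx=+1,dy=+7->C; (2,3):dx=+6,dy=+14->C; (2,4):dx=+4,dy=+6->C; (2,5):dx=+2,dy=+1->C
  (2,6):dx=+9,dy=+7->C; (2,7):dx=+7,dy=+3->C; (2,8):dx=+13,dy=+12->C; (2,9):dx=+8,dy=-3->D
  (2,10):dx=+12,dy=+16->C; (3,4):dx=-2,dy=-8->C; (3,5):dx=-4,dy=-13->C; (3,6):dx=+3,dy=-7->D
  (3,7):dx=+1,dy=-11->D; (3,8):dx=+7,dy=-2->D; (3,9):dx=+2,dy=-17->D; (3,10):dx=+6,dy=+2->C
  (4,5):dx=-2,dy=-5->C; (4,6):dx=+5,dy=+1->C; (4,7):dx=+3,dy=-3->D; (4,8):dx=+9,dy=+6->C
  (4,9):dx=+4,dy=-9->D; (4,10):dx=+8,dy=+10->C; (5,6):dx=+7,dy=+6->C; (5,7):dx=+5,dy=+2->C
  (5,8):dx=+11,dy=+11->C; (5,9):dx=+6,dy=-4->D; (5,10):dx=+10,dy=+15->C; (6,7):dx=-2,dy=-4->C
  (6,8):dx=+4,dy=+5->C; (6,9):dx=-1,dy=-10->C; (6,10):dx=+3,dy=+9->C; (7,8):dx=+6,dy=+9->C
  (7,9):dx=+1,dy=-6->D; (7,10):dx=+5,dy=+13->C; (8,9):dx=-5,dy=-15->C; (8,10):dx=-1,dy=+4->D
  (9,10):dx=+4,dy=+19->C
Step 2: C = 34, D = 11, total pairs = 45.
Step 3: tau = (C - D)/(n(n-1)/2) = (34 - 11)/45 = 0.511111.
Step 4: Exact two-sided p-value (enumerate n! = 3628800 permutations of y under H0): p = 0.046623.
Step 5: alpha = 0.1. reject H0.

tau_b = 0.5111 (C=34, D=11), p = 0.046623, reject H0.


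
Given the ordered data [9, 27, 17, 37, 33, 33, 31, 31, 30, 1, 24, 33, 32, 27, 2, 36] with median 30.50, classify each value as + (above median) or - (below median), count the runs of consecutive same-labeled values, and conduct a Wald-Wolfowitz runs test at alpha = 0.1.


Step 1: Compute median = 30.50; label A = above, B = below.
Labels in order: BBBAAAAABBBAABBA  (n_A = 8, n_B = 8)
Step 2: Count runs R = 6.
Step 3: Under H0 (random ordering), E[R] = 2*n_A*n_B/(n_A+n_B) + 1 = 2*8*8/16 + 1 = 9.0000.
        Var[R] = 2*n_A*n_B*(2*n_A*n_B - n_A - n_B) / ((n_A+n_B)^2 * (n_A+n_B-1)) = 14336/3840 = 3.7333.
        SD[R] = 1.9322.
Step 4: Continuity-corrected z = (R + 0.5 - E[R]) / SD[R] = (6 + 0.5 - 9.0000) / 1.9322 = -1.2939.
Step 5: Two-sided p-value via normal approximation = 2*(1 - Phi(|z|)) = 0.195709.
Step 6: alpha = 0.1. fail to reject H0.

R = 6, z = -1.2939, p = 0.195709, fail to reject H0.


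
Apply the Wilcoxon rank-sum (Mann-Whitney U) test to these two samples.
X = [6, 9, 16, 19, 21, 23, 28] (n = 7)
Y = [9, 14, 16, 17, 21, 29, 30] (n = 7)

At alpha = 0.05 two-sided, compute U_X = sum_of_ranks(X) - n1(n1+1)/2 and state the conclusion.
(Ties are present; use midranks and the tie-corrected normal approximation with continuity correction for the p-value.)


Step 1: Combine and sort all 14 observations; assign midranks.
sorted (value, group): (6,X), (9,X), (9,Y), (14,Y), (16,X), (16,Y), (17,Y), (19,X), (21,X), (21,Y), (23,X), (28,X), (29,Y), (30,Y)
ranks: 6->1, 9->2.5, 9->2.5, 14->4, 16->5.5, 16->5.5, 17->7, 19->8, 21->9.5, 21->9.5, 23->11, 28->12, 29->13, 30->14
Step 2: Rank sum for X: R1 = 1 + 2.5 + 5.5 + 8 + 9.5 + 11 + 12 = 49.5.
Step 3: U_X = R1 - n1(n1+1)/2 = 49.5 - 7*8/2 = 49.5 - 28 = 21.5.
       U_Y = n1*n2 - U_X = 49 - 21.5 = 27.5.
Step 4: Ties are present, so use the tie-corrected normal approximation (with continuity correction) for the p-value.
Step 5: p-value = 0.748592; compare to alpha = 0.05. fail to reject H0.

U_X = 21.5, p = 0.748592, fail to reject H0 at alpha = 0.05.


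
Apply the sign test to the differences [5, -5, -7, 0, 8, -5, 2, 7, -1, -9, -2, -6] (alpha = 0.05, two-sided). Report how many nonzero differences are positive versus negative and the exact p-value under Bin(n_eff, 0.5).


Step 1: Discard zero differences. Original n = 12; n_eff = number of nonzero differences = 11.
Nonzero differences (with sign): +5, -5, -7, +8, -5, +2, +7, -1, -9, -2, -6
Step 2: Count signs: positive = 4, negative = 7.
Step 3: Under H0: P(positive) = 0.5, so the number of positives S ~ Bin(11, 0.5).
Step 4: Two-sided exact p-value = sum of Bin(11,0.5) probabilities at or below the observed probability = 0.548828.
Step 5: alpha = 0.05. fail to reject H0.

n_eff = 11, pos = 4, neg = 7, p = 0.548828, fail to reject H0.


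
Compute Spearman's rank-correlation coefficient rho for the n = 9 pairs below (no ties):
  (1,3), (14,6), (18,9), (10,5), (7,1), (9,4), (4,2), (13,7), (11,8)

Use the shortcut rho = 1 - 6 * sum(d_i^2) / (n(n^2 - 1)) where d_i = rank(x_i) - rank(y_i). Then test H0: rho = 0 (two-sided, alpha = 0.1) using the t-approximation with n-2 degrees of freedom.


Step 1: Rank x and y separately (midranks; no ties here).
rank(x): 1->1, 14->8, 18->9, 10->5, 7->3, 9->4, 4->2, 13->7, 11->6
rank(y): 3->3, 6->6, 9->9, 5->5, 1->1, 4->4, 2->2, 7->7, 8->8
Step 2: d_i = R_x(i) - R_y(i); compute d_i^2.
  (1-3)^2=4, (8-6)^2=4, (9-9)^2=0, (5-5)^2=0, (3-1)^2=4, (4-4)^2=0, (2-2)^2=0, (7-7)^2=0, (6-8)^2=4
sum(d^2) = 16.
Step 3: rho = 1 - 6*16 / (9*(9^2 - 1)) = 1 - 96/720 = 0.866667.
Step 4: Under H0, t = rho * sqrt((n-2)/(1-rho^2)) = 4.5962 ~ t(7).
Step 5: Two-sided p-value from the t-distribution with 7 df = 0.002495.
Step 6: alpha = 0.1. reject H0.

rho = 0.8667, p = 0.002495, reject H0 at alpha = 0.1.


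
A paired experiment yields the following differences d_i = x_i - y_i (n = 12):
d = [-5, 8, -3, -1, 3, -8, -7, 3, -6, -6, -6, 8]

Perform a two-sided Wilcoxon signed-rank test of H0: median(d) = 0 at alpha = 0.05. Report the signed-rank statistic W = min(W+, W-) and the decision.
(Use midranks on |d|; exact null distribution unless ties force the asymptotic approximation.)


Step 1: Drop any zero differences (none here) and take |d_i|.
|d| = [5, 8, 3, 1, 3, 8, 7, 3, 6, 6, 6, 8]
Step 2: Midrank |d_i| (ties get averaged ranks).
ranks: |5|->5, |8|->11, |3|->3, |1|->1, |3|->3, |8|->11, |7|->9, |3|->3, |6|->7, |6|->7, |6|->7, |8|->11
Step 3: Attach original signs; sum ranks with positive sign and with negative sign.
W+ = 11 + 3 + 3 + 11 = 28
W- = 5 + 3 + 1 + 11 + 9 + 7 + 7 + 7 = 50
(Check: W+ + W- = 78 should equal n(n+1)/2 = 78.)
Step 4: Test statistic W = min(W+, W-) = 28.
Step 5: Ties in |d|, so use the tie-corrected normal approximation.
        E[W] = n(n+1)/4 = 12*13/4 = 39.
        Tie groups: |d|=3 (t=3), |d|=6 (t=3), |d|=8 (t=3); sum(t^3 - t) = 72.
        Var[W] = n(n+1)(2n+1)/24 - sum(t^3-t)/48 = 3900/24 - 72/48 = 161.
        z = (W - E[W]) / sqrt(Var[W]) = (28 - 39) / 12.6886 = -0.8669.
        Two-sided p = 2*Phi(z) = 0.385985.
Step 6: alpha = 0.05. fail to reject H0.

W+ = 28, W- = 50, W = min = 28, p = 0.385985, fail to reject H0.


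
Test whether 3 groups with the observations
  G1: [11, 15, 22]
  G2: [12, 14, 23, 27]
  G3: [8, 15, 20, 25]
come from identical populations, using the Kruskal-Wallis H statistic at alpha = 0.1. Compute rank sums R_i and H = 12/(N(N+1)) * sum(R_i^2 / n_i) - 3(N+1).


Step 1: Combine all N = 11 observations and assign midranks.
sorted (value, group, rank): (8,G3,1), (11,G1,2), (12,G2,3), (14,G2,4), (15,G1,5.5), (15,G3,5.5), (20,G3,7), (22,G1,8), (23,G2,9), (25,G3,10), (27,G2,11)
Step 2: Sum ranks within each group.
R_1 = 15.5 (n_1 = 3)
R_2 = 27 (n_2 = 4)
R_3 = 23.5 (n_3 = 4)
Step 3: H = 12/(N(N+1)) * sum(R_i^2/n_i) - 3(N+1)
     = 12/(11*12) * (15.5^2/3 + 27^2/4 + 23.5^2/4) - 3*12
     = 0.090909 * 400.396 - 36
     = 0.399621.
Step 4: Ties present; correction factor C = 1 - 6/(11^3 - 11) = 0.995455. Corrected H = 0.399621 / 0.995455 = 0.401446.
Step 5: Under H0, H ~ chi^2(2); p-value = 0.818139.
Step 6: alpha = 0.1. fail to reject H0.

H = 0.4014, df = 2, p = 0.818139, fail to reject H0.


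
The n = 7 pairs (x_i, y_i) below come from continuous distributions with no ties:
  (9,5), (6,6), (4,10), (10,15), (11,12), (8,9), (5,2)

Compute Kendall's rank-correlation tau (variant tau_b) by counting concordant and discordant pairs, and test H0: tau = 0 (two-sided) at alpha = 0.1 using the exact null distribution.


Step 1: Enumerate the 21 unordered pairs (i,j) with i<j and classify each by sign(x_j-x_i) * sign(y_j-y_i).
  (1,2):dx=-3,dy=+1->D; (1,3):dx=-5,dy=+5->D; (1,4):dx=+1,dy=+10->C; (1,5):dx=+2,dy=+7->C
  (1,6):dx=-1,dy=+4->D; (1,7):dx=-4,dy=-3->C; (2,3):dx=-2,dy=+4->D; (2,4):dx=+4,dy=+9->C
  (2,5):dx=+5,dy=+6->C; (2,6):dx=+2,dy=+3->C; (2,7):dx=-1,dy=-4->C; (3,4):dx=+6,dy=+5->C
  (3,5):dx=+7,dy=+2->C; (3,6):dx=+4,dy=-1->D; (3,7):dx=+1,dy=-8->D; (4,5):dx=+1,dy=-3->D
  (4,6):dx=-2,dy=-6->C; (4,7):dx=-5,dy=-13->C; (5,6):dx=-3,dy=-3->C; (5,7):dx=-6,dy=-10->C
  (6,7):dx=-3,dy=-7->C
Step 2: C = 14, D = 7, total pairs = 21.
Step 3: tau = (C - D)/(n(n-1)/2) = (14 - 7)/21 = 0.333333.
Step 4: Exact two-sided p-value (enumerate n! = 5040 permutations of y under H0): p = 0.381349.
Step 5: alpha = 0.1. fail to reject H0.

tau_b = 0.3333 (C=14, D=7), p = 0.381349, fail to reject H0.


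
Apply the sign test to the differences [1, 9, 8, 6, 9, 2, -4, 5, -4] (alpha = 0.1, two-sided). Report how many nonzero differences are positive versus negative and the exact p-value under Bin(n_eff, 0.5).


Step 1: Discard zero differences. Original n = 9; n_eff = number of nonzero differences = 9.
Nonzero differences (with sign): +1, +9, +8, +6, +9, +2, -4, +5, -4
Step 2: Count signs: positive = 7, negative = 2.
Step 3: Under H0: P(positive) = 0.5, so the number of positives S ~ Bin(9, 0.5).
Step 4: Two-sided exact p-value = sum of Bin(9,0.5) probabilities at or below the observed probability = 0.179688.
Step 5: alpha = 0.1. fail to reject H0.

n_eff = 9, pos = 7, neg = 2, p = 0.179688, fail to reject H0.


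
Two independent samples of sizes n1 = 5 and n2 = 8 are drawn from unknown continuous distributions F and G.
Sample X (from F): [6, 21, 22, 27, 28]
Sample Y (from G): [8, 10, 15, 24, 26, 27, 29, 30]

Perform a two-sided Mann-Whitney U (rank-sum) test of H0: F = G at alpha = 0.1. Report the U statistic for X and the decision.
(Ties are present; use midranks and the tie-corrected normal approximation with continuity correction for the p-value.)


Step 1: Combine and sort all 13 observations; assign midranks.
sorted (value, group): (6,X), (8,Y), (10,Y), (15,Y), (21,X), (22,X), (24,Y), (26,Y), (27,X), (27,Y), (28,X), (29,Y), (30,Y)
ranks: 6->1, 8->2, 10->3, 15->4, 21->5, 22->6, 24->7, 26->8, 27->9.5, 27->9.5, 28->11, 29->12, 30->13
Step 2: Rank sum for X: R1 = 1 + 5 + 6 + 9.5 + 11 = 32.5.
Step 3: U_X = R1 - n1(n1+1)/2 = 32.5 - 5*6/2 = 32.5 - 15 = 17.5.
       U_Y = n1*n2 - U_X = 40 - 17.5 = 22.5.
Step 4: Ties are present, so use the tie-corrected normal approximation (with continuity correction) for the p-value.
Step 5: p-value = 0.769390; compare to alpha = 0.1. fail to reject H0.

U_X = 17.5, p = 0.769390, fail to reject H0 at alpha = 0.1.


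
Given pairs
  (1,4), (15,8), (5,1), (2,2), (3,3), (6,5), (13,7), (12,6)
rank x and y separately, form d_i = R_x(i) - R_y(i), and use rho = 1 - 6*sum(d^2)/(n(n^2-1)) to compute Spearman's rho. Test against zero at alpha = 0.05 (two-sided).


Step 1: Rank x and y separately (midranks; no ties here).
rank(x): 1->1, 15->8, 5->4, 2->2, 3->3, 6->5, 13->7, 12->6
rank(y): 4->4, 8->8, 1->1, 2->2, 3->3, 5->5, 7->7, 6->6
Step 2: d_i = R_x(i) - R_y(i); compute d_i^2.
  (1-4)^2=9, (8-8)^2=0, (4-1)^2=9, (2-2)^2=0, (3-3)^2=0, (5-5)^2=0, (7-7)^2=0, (6-6)^2=0
sum(d^2) = 18.
Step 3: rho = 1 - 6*18 / (8*(8^2 - 1)) = 1 - 108/504 = 0.785714.
Step 4: Under H0, t = rho * sqrt((n-2)/(1-rho^2)) = 3.1113 ~ t(6).
Step 5: Two-sided p-value from the t-distribution with 6 df = 0.020815.
Step 6: alpha = 0.05. reject H0.

rho = 0.7857, p = 0.020815, reject H0 at alpha = 0.05.


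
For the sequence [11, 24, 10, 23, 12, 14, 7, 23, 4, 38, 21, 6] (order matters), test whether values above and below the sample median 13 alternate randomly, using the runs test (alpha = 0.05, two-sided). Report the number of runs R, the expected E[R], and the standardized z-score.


Step 1: Compute median = 13; label A = above, B = below.
Labels in order: BABABABABAAB  (n_A = 6, n_B = 6)
Step 2: Count runs R = 11.
Step 3: Under H0 (random ordering), E[R] = 2*n_A*n_B/(n_A+n_B) + 1 = 2*6*6/12 + 1 = 7.0000.
        Var[R] = 2*n_A*n_B*(2*n_A*n_B - n_A - n_B) / ((n_A+n_B)^2 * (n_A+n_B-1)) = 4320/1584 = 2.7273.
        SD[R] = 1.6514.
Step 4: Continuity-corrected z = (R - 0.5 - E[R]) / SD[R] = (11 - 0.5 - 7.0000) / 1.6514 = 2.1194.
Step 5: Two-sided p-value via normal approximation = 2*(1 - Phi(|z|)) = 0.034060.
Step 6: alpha = 0.05. reject H0.

R = 11, z = 2.1194, p = 0.034060, reject H0.


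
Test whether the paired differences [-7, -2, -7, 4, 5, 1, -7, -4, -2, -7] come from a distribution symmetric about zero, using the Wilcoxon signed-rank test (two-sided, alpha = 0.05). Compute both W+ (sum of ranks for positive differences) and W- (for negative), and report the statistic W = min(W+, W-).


Step 1: Drop any zero differences (none here) and take |d_i|.
|d| = [7, 2, 7, 4, 5, 1, 7, 4, 2, 7]
Step 2: Midrank |d_i| (ties get averaged ranks).
ranks: |7|->8.5, |2|->2.5, |7|->8.5, |4|->4.5, |5|->6, |1|->1, |7|->8.5, |4|->4.5, |2|->2.5, |7|->8.5
Step 3: Attach original signs; sum ranks with positive sign and with negative sign.
W+ = 4.5 + 6 + 1 = 11.5
W- = 8.5 + 2.5 + 8.5 + 8.5 + 4.5 + 2.5 + 8.5 = 43.5
(Check: W+ + W- = 55 should equal n(n+1)/2 = 55.)
Step 4: Test statistic W = min(W+, W-) = 11.5.
Step 5: Ties in |d|, so use the tie-corrected normal approximation.
        E[W] = n(n+1)/4 = 10*11/4 = 27.5.
        Tie groups: |d|=2 (t=2), |d|=4 (t=2), |d|=7 (t=4); sum(t^3 - t) = 72.
        Var[W] = n(n+1)(2n+1)/24 - sum(t^3-t)/48 = 2310/24 - 72/48 = 94.75.
        z = (W - E[W]) / sqrt(Var[W]) = (11.5 - 27.5) / 9.7340 = -1.6437.
        Two-sided p = 2*Phi(z) = 0.100232.
Step 6: alpha = 0.05. fail to reject H0.

W+ = 11.5, W- = 43.5, W = min = 11.5, p = 0.100232, fail to reject H0.


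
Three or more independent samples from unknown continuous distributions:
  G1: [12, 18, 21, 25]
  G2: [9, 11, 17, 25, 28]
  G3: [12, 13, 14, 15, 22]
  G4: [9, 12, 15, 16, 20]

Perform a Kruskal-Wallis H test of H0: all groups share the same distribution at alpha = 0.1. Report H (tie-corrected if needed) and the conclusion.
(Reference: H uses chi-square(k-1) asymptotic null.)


Step 1: Combine all N = 19 observations and assign midranks.
sorted (value, group, rank): (9,G2,1.5), (9,G4,1.5), (11,G2,3), (12,G1,5), (12,G3,5), (12,G4,5), (13,G3,7), (14,G3,8), (15,G3,9.5), (15,G4,9.5), (16,G4,11), (17,G2,12), (18,G1,13), (20,G4,14), (21,G1,15), (22,G3,16), (25,G1,17.5), (25,G2,17.5), (28,G2,19)
Step 2: Sum ranks within each group.
R_1 = 50.5 (n_1 = 4)
R_2 = 53 (n_2 = 5)
R_3 = 45.5 (n_3 = 5)
R_4 = 41 (n_4 = 5)
Step 3: H = 12/(N(N+1)) * sum(R_i^2/n_i) - 3(N+1)
     = 12/(19*20) * (50.5^2/4 + 53^2/5 + 45.5^2/5 + 41^2/5) - 3*20
     = 0.031579 * 1949.61 - 60
     = 1.566711.
Step 4: Ties present; correction factor C = 1 - 42/(19^3 - 19) = 0.993860. Corrected H = 1.566711 / 0.993860 = 1.576390.
Step 5: Under H0, H ~ chi^2(3); p-value = 0.664755.
Step 6: alpha = 0.1. fail to reject H0.

H = 1.5764, df = 3, p = 0.664755, fail to reject H0.


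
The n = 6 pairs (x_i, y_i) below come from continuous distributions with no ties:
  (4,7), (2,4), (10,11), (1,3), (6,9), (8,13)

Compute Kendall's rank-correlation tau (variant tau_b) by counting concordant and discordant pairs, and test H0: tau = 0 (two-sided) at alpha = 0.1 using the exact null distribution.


Step 1: Enumerate the 15 unordered pairs (i,j) with i<j and classify each by sign(x_j-x_i) * sign(y_j-y_i).
  (1,2):dx=-2,dy=-3->C; (1,3):dx=+6,dy=+4->C; (1,4):dx=-3,dy=-4->C; (1,5):dx=+2,dy=+2->C
  (1,6):dx=+4,dy=+6->C; (2,3):dx=+8,dy=+7->C; (2,4):dx=-1,dy=-1->C; (2,5):dx=+4,dy=+5->C
  (2,6):dx=+6,dy=+9->C; (3,4):dx=-9,dy=-8->C; (3,5):dx=-4,dy=-2->C; (3,6):dx=-2,dy=+2->D
  (4,5):dx=+5,dy=+6->C; (4,6):dx=+7,dy=+10->C; (5,6):dx=+2,dy=+4->C
Step 2: C = 14, D = 1, total pairs = 15.
Step 3: tau = (C - D)/(n(n-1)/2) = (14 - 1)/15 = 0.866667.
Step 4: Exact two-sided p-value (enumerate n! = 720 permutations of y under H0): p = 0.016667.
Step 5: alpha = 0.1. reject H0.

tau_b = 0.8667 (C=14, D=1), p = 0.016667, reject H0.


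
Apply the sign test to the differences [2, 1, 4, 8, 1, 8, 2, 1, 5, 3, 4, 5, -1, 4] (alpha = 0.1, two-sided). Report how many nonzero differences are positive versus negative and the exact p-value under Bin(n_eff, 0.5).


Step 1: Discard zero differences. Original n = 14; n_eff = number of nonzero differences = 14.
Nonzero differences (with sign): +2, +1, +4, +8, +1, +8, +2, +1, +5, +3, +4, +5, -1, +4
Step 2: Count signs: positive = 13, negative = 1.
Step 3: Under H0: P(positive) = 0.5, so the number of positives S ~ Bin(14, 0.5).
Step 4: Two-sided exact p-value = sum of Bin(14,0.5) probabilities at or below the observed probability = 0.001831.
Step 5: alpha = 0.1. reject H0.

n_eff = 14, pos = 13, neg = 1, p = 0.001831, reject H0.


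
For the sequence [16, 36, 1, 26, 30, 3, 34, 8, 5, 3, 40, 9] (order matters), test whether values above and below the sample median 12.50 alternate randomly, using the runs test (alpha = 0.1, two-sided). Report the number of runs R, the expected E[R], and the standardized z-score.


Step 1: Compute median = 12.50; label A = above, B = below.
Labels in order: AABAABABBBAB  (n_A = 6, n_B = 6)
Step 2: Count runs R = 8.
Step 3: Under H0 (random ordering), E[R] = 2*n_A*n_B/(n_A+n_B) + 1 = 2*6*6/12 + 1 = 7.0000.
        Var[R] = 2*n_A*n_B*(2*n_A*n_B - n_A - n_B) / ((n_A+n_B)^2 * (n_A+n_B-1)) = 4320/1584 = 2.7273.
        SD[R] = 1.6514.
Step 4: Continuity-corrected z = (R - 0.5 - E[R]) / SD[R] = (8 - 0.5 - 7.0000) / 1.6514 = 0.3028.
Step 5: Two-sided p-value via normal approximation = 2*(1 - Phi(|z|)) = 0.762069.
Step 6: alpha = 0.1. fail to reject H0.

R = 8, z = 0.3028, p = 0.762069, fail to reject H0.


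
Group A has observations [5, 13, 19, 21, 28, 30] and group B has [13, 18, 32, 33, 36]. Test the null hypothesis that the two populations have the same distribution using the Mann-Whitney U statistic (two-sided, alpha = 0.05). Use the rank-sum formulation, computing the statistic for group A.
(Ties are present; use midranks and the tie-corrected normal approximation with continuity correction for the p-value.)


Step 1: Combine and sort all 11 observations; assign midranks.
sorted (value, group): (5,X), (13,X), (13,Y), (18,Y), (19,X), (21,X), (28,X), (30,X), (32,Y), (33,Y), (36,Y)
ranks: 5->1, 13->2.5, 13->2.5, 18->4, 19->5, 21->6, 28->7, 30->8, 32->9, 33->10, 36->11
Step 2: Rank sum for X: R1 = 1 + 2.5 + 5 + 6 + 7 + 8 = 29.5.
Step 3: U_X = R1 - n1(n1+1)/2 = 29.5 - 6*7/2 = 29.5 - 21 = 8.5.
       U_Y = n1*n2 - U_X = 30 - 8.5 = 21.5.
Step 4: Ties are present, so use the tie-corrected normal approximation (with continuity correction) for the p-value.
Step 5: p-value = 0.272229; compare to alpha = 0.05. fail to reject H0.

U_X = 8.5, p = 0.272229, fail to reject H0 at alpha = 0.05.
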